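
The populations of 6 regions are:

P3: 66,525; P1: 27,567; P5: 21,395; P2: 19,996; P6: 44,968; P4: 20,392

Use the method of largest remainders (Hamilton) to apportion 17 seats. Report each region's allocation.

Total 200843; standard divisor 200843/17 ≈ 11814.294.
Standard quotas: P3 5.6309, P1 2.3334, P5 1.8109, P2 1.6925, P6 3.8062, P4 1.7260.
Lower quotas: P3 5, P1 2, P5 1, P2 1, P6 3, P4 1 (sum 13, leaving 4 seats).
Remainders in descending order: P5 0.8109, P6 0.8062, P4 0.7260, P2 0.6925, P3 0.6309, P1 0.3334.
The surplus seats go to P5, P6, P4, P2.

P3 5, P1 2, P5 2, P2 2, P6 4, P4 2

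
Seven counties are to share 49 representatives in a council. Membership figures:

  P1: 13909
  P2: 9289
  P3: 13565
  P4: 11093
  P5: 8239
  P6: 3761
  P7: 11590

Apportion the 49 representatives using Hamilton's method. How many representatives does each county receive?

P1 9, P2 6, P3 9, P4 8, P5 6, P6 3, P7 8

Standard divisor: 71446 ÷ 49 ≈ 1458.082.
Standard quotas: P1 9.5392, P2 6.3707, P3 9.3033, P4 7.6079, P5 5.6506, P6 2.5794, P7 7.9488.
Lower quotas: P1 9, P2 6, P3 9, P4 7, P5 5, P6 2, P7 7 (sum 45, leaving 4 seats).
Remainders in descending order: P7 0.9488, P5 0.6506, P4 0.6079, P6 0.5794, P1 0.5392, P2 0.3707, P3 0.3033.
The surplus seats go to P7, P5, P4, P6.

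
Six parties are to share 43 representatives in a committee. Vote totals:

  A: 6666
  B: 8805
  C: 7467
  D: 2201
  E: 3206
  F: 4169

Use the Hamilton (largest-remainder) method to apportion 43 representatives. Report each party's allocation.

A: 9, B: 12, C: 10, D: 3, E: 4, F: 5

The standard divisor is 32514/43 ≈ 756.14.
Standard quotas: A 8.8158, B 11.6447, C 9.8752, D 2.9108, E 4.2400, F 5.5135.
Lower quotas: A 8, B 11, C 9, D 2, E 4, F 5 (sum 39, leaving 4 seats).
Remainders in descending order: D 0.9108, C 0.8752, A 0.8158, B 0.6447, F 0.5135, E 0.2400.
The surplus seats go to D, C, A, B.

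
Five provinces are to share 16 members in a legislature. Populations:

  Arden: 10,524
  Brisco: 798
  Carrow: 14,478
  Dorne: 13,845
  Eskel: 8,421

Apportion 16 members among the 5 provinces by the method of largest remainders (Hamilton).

Arden=3; Brisco=0; Carrow=5; Dorne=5; Eskel=3

The standard divisor is 48066/16 ≈ 3004.125.
Standard quotas: Arden 3.5032, Brisco 0.2656, Carrow 4.8194, Dorne 4.6087, Eskel 2.8031.
Lower quotas: Arden 3, Brisco 0, Carrow 4, Dorne 4, Eskel 2 (sum 13, leaving 3 seats).
Remainders in descending order: Carrow 0.8194, Eskel 0.8031, Dorne 0.6087, Arden 0.5032, Brisco 0.2656.
The surplus seats go to Carrow, Eskel, Dorne.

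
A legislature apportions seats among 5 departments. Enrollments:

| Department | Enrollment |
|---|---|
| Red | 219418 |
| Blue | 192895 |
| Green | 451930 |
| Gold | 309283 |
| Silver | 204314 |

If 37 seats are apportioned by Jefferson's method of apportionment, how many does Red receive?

6

Standard divisor 1377840/37 ≈ 37238.919; standard quotas: Red 5.892, Blue 5.180, Green 12.136, Gold 8.305, Silver 5.487.
Rounding down gives 5, 5, 12, 8, 5 = 35 seats, so the divisor must be adjusted.
With modified divisor 34600: modified quotas Red 6.342, Blue 5.575, Green 13.062, Gold 8.939, Silver 5.905.
Rounding down: Red 6, Blue 5, Green 13, Gold 8, Silver 5 (total 37).
Red receives 6.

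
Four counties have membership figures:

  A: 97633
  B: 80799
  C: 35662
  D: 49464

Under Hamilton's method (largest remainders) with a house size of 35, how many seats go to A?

Total 263558; standard divisor 263558/35 ≈ 7530.229.
Standard quotas: A 12.9655, B 10.7300, C 4.7358, D 6.5687.
Lower quotas: A 12, B 10, C 4, D 6 (sum 32, leaving 3 seats).
Remainders in descending order: A 0.9655, C 0.7358, B 0.7300, D 0.5687.
The surplus seats go to A, C, B.
A receives 13.

13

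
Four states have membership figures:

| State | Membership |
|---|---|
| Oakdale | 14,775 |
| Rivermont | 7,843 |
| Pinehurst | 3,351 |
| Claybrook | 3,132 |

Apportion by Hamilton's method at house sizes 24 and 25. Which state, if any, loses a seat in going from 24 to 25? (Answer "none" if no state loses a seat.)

At 24 seats: Oakdale 12, Rivermont 6, Pinehurst 3, Claybrook 3.
At 25 seats: Oakdale 13, Rivermont 7, Pinehurst 3, Claybrook 2.
Claybrook drops from 3 to 2.

Claybrook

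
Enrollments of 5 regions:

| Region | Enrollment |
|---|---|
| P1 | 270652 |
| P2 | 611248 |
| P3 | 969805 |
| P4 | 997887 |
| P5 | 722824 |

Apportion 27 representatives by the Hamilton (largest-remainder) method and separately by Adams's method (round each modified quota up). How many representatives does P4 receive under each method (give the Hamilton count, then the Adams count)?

8 and 7

Hamilton: P1 2, P2 5, P3 7, P4 8, P5 5.
Adams: P1 2, P2 5, P3 7, P4 7, P5 6.
P4 gets 8 under Hamilton and 7 under Adams.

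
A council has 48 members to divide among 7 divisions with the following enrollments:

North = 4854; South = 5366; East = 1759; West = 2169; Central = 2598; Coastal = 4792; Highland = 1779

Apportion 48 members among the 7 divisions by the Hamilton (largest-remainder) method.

The standard divisor is 23317/48 ≈ 485.771.
Standard quotas: North 9.9924, South 11.0464, East 3.6210, West 4.4651, Central 5.3482, Coastal 9.8647, Highland 3.6622.
Lower quotas: North 9, South 11, East 3, West 4, Central 5, Coastal 9, Highland 3 (sum 44, leaving 4 seats).
Remainders in descending order: North 0.9924, Coastal 0.8647, Highland 0.6622, East 0.6210, West 0.4651, Central 0.3482, South 0.0464.
Largest remainders: North, Coastal, Highland, East receive the extra seats.

North 10, South 11, East 4, West 4, Central 5, Coastal 10, Highland 4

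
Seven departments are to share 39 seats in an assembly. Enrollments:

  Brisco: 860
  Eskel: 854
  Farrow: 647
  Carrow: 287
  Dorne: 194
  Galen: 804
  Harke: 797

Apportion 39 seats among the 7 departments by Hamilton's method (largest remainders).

Brisco 8, Eskel 7, Farrow 6, Carrow 2, Dorne 2, Galen 7, Harke 7

The standard divisor is 4443/39 ≈ 113.923.
Standard quotas: Brisco 7.549, Eskel 7.496, Farrow 5.679, Carrow 2.519, Dorne 1.703, Galen 7.057, Harke 6.996.
Lower quotas: Brisco 7, Eskel 7, Farrow 5, Carrow 2, Dorne 1, Galen 7, Harke 6 (sum 35, leaving 4 seats).
Remainders in descending order: Harke 0.996, Dorne 0.703, Farrow 0.679, Brisco 0.549, Carrow 0.519, Eskel 0.496, Galen 0.057.
The surplus seats go to Harke, Dorne, Farrow, Brisco.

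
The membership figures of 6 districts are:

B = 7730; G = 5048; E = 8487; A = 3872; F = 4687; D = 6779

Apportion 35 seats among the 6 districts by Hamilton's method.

B=7, G=5, E=8, A=4, F=4, D=7

Total 36603; standard divisor 36603/35 ≈ 1045.8.
Standard quotas: B 7.3915, G 4.8269, E 8.1153, A 3.7024, F 4.4817, D 6.4821.
Lower quotas: B 7, G 4, E 8, A 3, F 4, D 6 (sum 32, leaving 3 seats).
Remainders in descending order: G 0.8269, A 0.7024, D 0.4821, F 0.4817, B 0.3915, E 0.1153.
Largest remainders: G, A, D receive the extra seats.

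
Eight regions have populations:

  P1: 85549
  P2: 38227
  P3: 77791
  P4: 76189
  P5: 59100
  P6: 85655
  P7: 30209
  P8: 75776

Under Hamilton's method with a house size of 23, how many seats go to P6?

The standard divisor is 528496/23 ≈ 22978.087.
Standard quotas: P1 3.7231, P2 1.6636, P3 3.3854, P4 3.3157, P5 2.5720, P6 3.7277, P7 1.3147, P8 3.2978.
Lower quotas: P1 3, P2 1, P3 3, P4 3, P5 2, P6 3, P7 1, P8 3 (sum 19, leaving 4 seats).
Remainders in descending order: P6 0.7277, P1 0.7231, P2 0.6636, P5 0.5720, P3 0.3854, P4 0.3157, P7 0.3147, P8 0.2978.
Largest remainders: P6, P1, P2, P5 receive the extra seats.
P6 receives 4.

4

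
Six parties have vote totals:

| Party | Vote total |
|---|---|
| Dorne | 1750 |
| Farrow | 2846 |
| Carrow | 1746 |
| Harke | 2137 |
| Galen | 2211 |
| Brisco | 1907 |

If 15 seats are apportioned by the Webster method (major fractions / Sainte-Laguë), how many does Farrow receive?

3

Standard divisor 12597/15 ≈ 839.8; standard quotas: Dorne 2.084, Farrow 3.389, Carrow 2.079, Harke 2.545, Galen 2.633, Brisco 2.271.
Rounding to the nearest integer gives Dorne 2, Farrow 3, Carrow 2, Harke 3, Galen 3, Brisco 2 — total 15, matching the house size, so no adjustment is needed.
Farrow receives 3.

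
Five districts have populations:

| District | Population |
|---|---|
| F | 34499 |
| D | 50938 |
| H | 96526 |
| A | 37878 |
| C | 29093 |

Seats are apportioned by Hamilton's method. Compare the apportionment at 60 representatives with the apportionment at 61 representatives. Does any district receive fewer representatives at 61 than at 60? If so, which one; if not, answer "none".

At 60 seats: F 9, D 12, H 23, A 9, C 7.
At 61 seats: F 8, D 13, H 24, A 9, C 7.
F drops from 9 to 8.

F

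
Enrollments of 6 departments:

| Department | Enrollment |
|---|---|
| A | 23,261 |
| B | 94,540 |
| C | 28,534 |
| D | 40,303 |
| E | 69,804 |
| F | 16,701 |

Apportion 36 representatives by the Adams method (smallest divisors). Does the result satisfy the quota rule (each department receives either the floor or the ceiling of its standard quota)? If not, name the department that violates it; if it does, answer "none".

Standard quotas: A 3.066, B 12.460, C 3.761, D 5.312, E 9.200, F 2.201.
Adams allocation: A 3, B 12, C 4, D 5, E 9, F 3.
Every allocation lies between the lower and upper quota.

none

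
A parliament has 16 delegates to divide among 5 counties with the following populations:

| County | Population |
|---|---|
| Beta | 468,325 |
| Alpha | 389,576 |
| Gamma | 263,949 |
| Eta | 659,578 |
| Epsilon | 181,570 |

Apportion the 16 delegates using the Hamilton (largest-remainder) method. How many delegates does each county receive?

Beta: 4, Alpha: 3, Gamma: 2, Eta: 5, Epsilon: 2

The standard divisor is 1962998/16 ≈ 122687.375.
Standard quotas: Beta 3.8172, Alpha 3.1754, Gamma 2.1514, Eta 5.3761, Epsilon 1.4799.
Lower quotas: Beta 3, Alpha 3, Gamma 2, Eta 5, Epsilon 1 (sum 14, leaving 2 seats).
Remainders in descending order: Beta 0.8172, Epsilon 0.4799, Eta 0.3761, Alpha 0.1754, Gamma 0.1514.
Largest remainders: Beta, Epsilon receive the extra seats.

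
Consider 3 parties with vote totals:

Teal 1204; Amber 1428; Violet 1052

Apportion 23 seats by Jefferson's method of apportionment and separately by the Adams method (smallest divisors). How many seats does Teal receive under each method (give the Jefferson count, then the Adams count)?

Jefferson: Teal 8, Amber 9, Violet 6.
Adams: Teal 7, Amber 9, Violet 7.
Teal gets 8 under Jefferson and 7 under Adams.

8 and 7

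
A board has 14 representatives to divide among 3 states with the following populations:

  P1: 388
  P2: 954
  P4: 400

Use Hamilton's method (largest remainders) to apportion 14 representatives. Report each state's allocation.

P1=3, P2=8, P4=3

Total 1742; standard divisor 1742/14 ≈ 124.429.
Standard quotas: P1 3.118, P2 7.667, P4 3.215.
Lower quotas: P1 3, P2 7, P4 3 (sum 13, leaving 1 seat).
Remainders in descending order: P2 0.667, P4 0.215, P1 0.118.
The surplus seat goes to P2.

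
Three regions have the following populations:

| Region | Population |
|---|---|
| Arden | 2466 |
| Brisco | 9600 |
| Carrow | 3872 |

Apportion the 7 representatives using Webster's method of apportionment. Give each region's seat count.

Standard divisor 15938/7 ≈ 2276.857; standard quotas: Arden 1.083, Brisco 4.216, Carrow 1.701.
Rounding to the nearest integer gives Arden 1, Brisco 4, Carrow 2 — total 7, matching the house size, so no adjustment is needed.

Arden 1, Brisco 4, Carrow 2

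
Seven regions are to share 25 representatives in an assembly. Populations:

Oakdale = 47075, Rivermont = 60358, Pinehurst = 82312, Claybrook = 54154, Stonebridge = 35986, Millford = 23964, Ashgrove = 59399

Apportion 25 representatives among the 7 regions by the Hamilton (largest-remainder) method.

Oakdale: 3, Rivermont: 4, Pinehurst: 6, Claybrook: 4, Stonebridge: 2, Millford: 2, Ashgrove: 4

Total 363248; standard divisor 363248/25 ≈ 14529.92.
Standard quotas: Oakdale 3.2399, Rivermont 4.1540, Pinehurst 5.6650, Claybrook 3.7271, Stonebridge 2.4767, Millford 1.6493, Ashgrove 4.0880.
Lower quotas: Oakdale 3, Rivermont 4, Pinehurst 5, Claybrook 3, Stonebridge 2, Millford 1, Ashgrove 4 (sum 22, leaving 3 seats).
Remainders in descending order: Claybrook 0.7271, Pinehurst 0.6650, Millford 0.6493, Stonebridge 0.4767, Oakdale 0.2399, Rivermont 0.1540, Ashgrove 0.0880.
Largest remainders: Claybrook, Pinehurst, Millford receive the extra seats.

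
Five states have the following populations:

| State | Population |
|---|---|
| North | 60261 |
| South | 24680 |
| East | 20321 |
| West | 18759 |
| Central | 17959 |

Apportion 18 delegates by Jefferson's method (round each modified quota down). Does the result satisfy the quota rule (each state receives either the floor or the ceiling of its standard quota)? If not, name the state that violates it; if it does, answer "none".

none

Standard quotas: North 7.640, South 3.129, East 2.576, West 2.378, Central 2.277.
Jefferson allocation: North 8, South 3, East 3, West 2, Central 2.
Every allocation lies between the lower and upper quota.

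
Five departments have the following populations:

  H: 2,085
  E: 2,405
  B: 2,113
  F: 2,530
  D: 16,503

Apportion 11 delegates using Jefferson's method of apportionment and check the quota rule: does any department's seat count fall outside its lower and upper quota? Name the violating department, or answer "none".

Standard quotas: H 0.895, E 1.032, B 0.907, F 1.086, D 7.081.
Jefferson allocation: H 1, E 1, B 1, F 1, D 7.
Every allocation lies between the lower and upper quota.

none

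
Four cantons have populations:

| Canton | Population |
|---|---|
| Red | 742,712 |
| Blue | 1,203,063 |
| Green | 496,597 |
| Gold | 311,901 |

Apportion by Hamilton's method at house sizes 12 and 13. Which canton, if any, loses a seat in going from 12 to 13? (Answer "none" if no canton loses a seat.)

At 12 seats: Red 3, Blue 5, Green 2, Gold 2.
At 13 seats: Red 4, Blue 6, Green 2, Gold 1.
Gold drops from 2 to 1.

Gold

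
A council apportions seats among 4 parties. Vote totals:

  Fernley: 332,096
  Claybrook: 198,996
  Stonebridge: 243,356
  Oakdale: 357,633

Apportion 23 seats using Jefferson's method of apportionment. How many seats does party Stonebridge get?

Standard divisor 1132081/23 ≈ 49220.913; standard quotas: Fernley 6.747, Claybrook 4.043, Stonebridge 4.944, Oakdale 7.266.
Rounding down gives 6, 4, 4, 7 = 21 seats, so the divisor must be adjusted.
With modified divisor 46100: modified quotas Fernley 7.204, Claybrook 4.317, Stonebridge 5.279, Oakdale 7.758.
Rounding down: Fernley 7, Claybrook 4, Stonebridge 5, Oakdale 7 (total 23).
Stonebridge receives 5.

5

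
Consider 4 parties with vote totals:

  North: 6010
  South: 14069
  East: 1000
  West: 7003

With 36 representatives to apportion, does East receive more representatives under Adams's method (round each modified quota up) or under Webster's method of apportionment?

Adams

Adams: North 8, South 17, East 2, West 9.
Webster: North 8, South 18, East 1, West 9.
East gets 2 under Adams and 1 under Webster.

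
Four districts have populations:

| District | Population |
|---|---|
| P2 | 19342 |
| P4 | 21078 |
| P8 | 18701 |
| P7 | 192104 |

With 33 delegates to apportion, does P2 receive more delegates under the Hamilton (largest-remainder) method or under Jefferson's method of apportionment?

Hamilton: P2 3, P4 3, P8 2, P7 25.
Jefferson: P2 2, P4 2, P8 2, P7 27.
P2 gets 3 under Hamilton and 2 under Jefferson.

Hamilton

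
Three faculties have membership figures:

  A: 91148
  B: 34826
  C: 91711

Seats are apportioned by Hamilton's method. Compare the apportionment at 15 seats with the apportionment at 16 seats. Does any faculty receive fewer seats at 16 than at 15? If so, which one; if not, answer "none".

B

At 15 seats: A 6, B 3, C 6.
At 16 seats: A 7, B 2, C 7.
B drops from 3 to 2.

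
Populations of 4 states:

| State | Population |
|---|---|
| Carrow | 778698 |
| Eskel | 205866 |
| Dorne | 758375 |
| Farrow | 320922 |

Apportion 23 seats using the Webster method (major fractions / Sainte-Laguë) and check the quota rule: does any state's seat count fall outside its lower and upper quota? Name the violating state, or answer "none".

none

Standard quotas: Carrow 8.678, Eskel 2.294, Dorne 8.451, Farrow 3.576.
Webster allocation: Carrow 9, Eskel 2, Dorne 8, Farrow 4.
Every allocation lies between the lower and upper quota.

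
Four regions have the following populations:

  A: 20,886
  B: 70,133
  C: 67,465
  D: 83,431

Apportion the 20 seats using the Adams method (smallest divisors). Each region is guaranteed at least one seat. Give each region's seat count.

A 2; B 6; C 5; D 7

Standard divisor 241915/20 ≈ 12095.75; standard quotas: A 1.727, B 5.798, C 5.578, D 6.898.
Rounding up gives 2, 6, 6, 7 = 21 seats, so the divisor must be adjusted.
With modified divisor 13700: modified quotas A 1.525, B 5.119, C 4.924, D 6.090.
Rounding up: A 2, B 6, C 5, D 7 (total 20).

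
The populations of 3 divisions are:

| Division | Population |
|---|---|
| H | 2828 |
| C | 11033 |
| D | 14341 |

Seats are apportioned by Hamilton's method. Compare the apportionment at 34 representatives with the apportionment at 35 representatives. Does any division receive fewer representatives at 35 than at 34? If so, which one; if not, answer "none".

At 34 seats: H 4, C 13, D 17.
At 35 seats: H 3, C 14, D 18.
H drops from 4 to 3.

H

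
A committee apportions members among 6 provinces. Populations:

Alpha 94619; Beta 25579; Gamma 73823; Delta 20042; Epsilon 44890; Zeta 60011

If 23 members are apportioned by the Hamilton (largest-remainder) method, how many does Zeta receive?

The standard divisor is 318964/23 = 13868.
Standard quotas: Alpha 6.8228, Beta 1.8445, Gamma 5.3233, Delta 1.4452, Epsilon 3.2369, Zeta 4.3273.
Lower quotas: Alpha 6, Beta 1, Gamma 5, Delta 1, Epsilon 3, Zeta 4 (sum 20, leaving 3 seats).
Remainders in descending order: Beta 0.8445, Alpha 0.8228, Delta 0.4452, Zeta 0.3273, Gamma 0.3233, Epsilon 0.2369.
Largest remainders: Beta, Alpha, Delta receive the extra seats.
Zeta receives 4.

4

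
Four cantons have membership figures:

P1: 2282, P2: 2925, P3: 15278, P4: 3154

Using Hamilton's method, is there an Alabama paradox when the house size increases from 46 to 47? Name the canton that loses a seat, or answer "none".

none

At 46 seats: P1 4, P2 6, P3 30, P4 6.
At 47 seats: P1 5, P2 6, P3 30, P4 6.
No canton's allocation decreased.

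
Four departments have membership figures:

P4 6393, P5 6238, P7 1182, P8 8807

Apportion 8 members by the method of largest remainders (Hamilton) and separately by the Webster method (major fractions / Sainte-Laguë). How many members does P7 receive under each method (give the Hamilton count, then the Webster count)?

1 and 0

Hamilton: P4 2, P5 2, P7 1, P8 3.
Webster: P4 3, P5 2, P7 0, P8 3.
P7 gets 1 under Hamilton and 0 under Webster.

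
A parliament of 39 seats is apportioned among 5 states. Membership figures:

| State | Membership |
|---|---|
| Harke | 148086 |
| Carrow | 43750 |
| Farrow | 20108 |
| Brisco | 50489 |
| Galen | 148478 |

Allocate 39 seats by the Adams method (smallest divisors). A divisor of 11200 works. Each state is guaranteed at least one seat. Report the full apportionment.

With modified divisor 11200: modified quotas Harke 13.222, Carrow 3.906, Farrow 1.795, Brisco 4.508, Galen 13.257.
Rounding up: Harke 14, Carrow 4, Farrow 2, Brisco 5, Galen 14 (total 39).

Harke 14, Carrow 4, Farrow 2, Brisco 5, Galen 14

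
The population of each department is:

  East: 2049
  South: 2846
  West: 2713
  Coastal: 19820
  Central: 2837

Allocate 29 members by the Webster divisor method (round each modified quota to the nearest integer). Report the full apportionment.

Standard divisor 30265/29 ≈ 1043.621; standard quotas: East 1.963, South 2.727, West 2.600, Coastal 18.992, Central 2.718.
Rounding to the nearest integer gives 2, 3, 3, 19, 3 = 30 seats, so the divisor must be adjusted.
With modified divisor 1075.51: modified quotas East 1.905, South 2.646, West 2.523, Coastal 18.428, Central 2.638.
Rounding to the nearest integer: East 2, South 3, West 3, Coastal 18, Central 3 (total 29).

East 2, South 3, West 3, Coastal 18, Central 3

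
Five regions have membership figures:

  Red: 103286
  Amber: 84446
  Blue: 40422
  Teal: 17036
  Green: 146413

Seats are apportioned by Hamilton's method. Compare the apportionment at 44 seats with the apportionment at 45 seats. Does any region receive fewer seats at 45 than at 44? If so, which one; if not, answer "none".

At 44 seats: Red 12, Amber 9, Blue 5, Teal 2, Green 16.
At 45 seats: Red 12, Amber 10, Blue 4, Teal 2, Green 17.
Blue drops from 5 to 4.

Blue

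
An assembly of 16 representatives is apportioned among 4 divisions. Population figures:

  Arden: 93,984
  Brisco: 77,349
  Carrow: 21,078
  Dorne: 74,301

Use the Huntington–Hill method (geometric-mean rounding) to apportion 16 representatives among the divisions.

Arden 6, Brisco 5, Carrow 1, Dorne 4

With divisor 16887: modified quotas Arden 5.565, Brisco 4.580, Carrow 1.248, Dorne 4.400.
Geometric-mean thresholds: Arden √(5·6)=5.477, Brisco √(4·5)=4.472, Carrow √(1·2)=1.414, Dorne √(4·5)=4.472.
Each quota rounded against its threshold gives Arden 6, Brisco 5, Carrow 1, Dorne 4 (total 16).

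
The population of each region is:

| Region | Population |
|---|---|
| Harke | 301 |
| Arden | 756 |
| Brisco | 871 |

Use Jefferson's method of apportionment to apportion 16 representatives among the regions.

Harke: 2, Arden: 6, Brisco: 8

Standard divisor 1928/16 ≈ 120.5; standard quotas: Harke 2.498, Arden 6.274, Brisco 7.228.
Rounding down gives 2, 6, 7 = 15 seats, so the divisor must be adjusted.
With modified divisor 108.4: modified quotas Harke 2.777, Arden 6.974, Brisco 8.035.
Rounding down: Harke 2, Arden 6, Brisco 8 (total 16).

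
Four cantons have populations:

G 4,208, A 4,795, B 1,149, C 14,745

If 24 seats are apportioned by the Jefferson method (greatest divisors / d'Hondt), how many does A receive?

4

Standard divisor 24897/24 ≈ 1037.375; standard quotas: G 4.056, A 4.622, B 1.108, C 14.214.
Rounding down gives 4, 4, 1, 14 = 23 seats, so the divisor must be adjusted.
With modified divisor 970: modified quotas G 4.338, A 4.943, B 1.185, C 15.201.
Rounding down: G 4, A 4, B 1, C 15 (total 24).
A receives 4.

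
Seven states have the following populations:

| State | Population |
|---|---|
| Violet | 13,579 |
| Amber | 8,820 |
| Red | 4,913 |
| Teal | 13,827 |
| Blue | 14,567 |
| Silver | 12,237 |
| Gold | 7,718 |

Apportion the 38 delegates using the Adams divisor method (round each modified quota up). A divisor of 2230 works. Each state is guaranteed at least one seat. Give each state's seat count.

With modified divisor 2230: modified quotas Violet 6.089, Amber 3.955, Red 2.203, Teal 6.200, Blue 6.532, Silver 5.487, Gold 3.461.
Rounding up: Violet 7, Amber 4, Red 3, Teal 7, Blue 7, Silver 6, Gold 4 (total 38).

Violet: 7; Amber: 4; Red: 3; Teal: 7; Blue: 7; Silver: 6; Gold: 4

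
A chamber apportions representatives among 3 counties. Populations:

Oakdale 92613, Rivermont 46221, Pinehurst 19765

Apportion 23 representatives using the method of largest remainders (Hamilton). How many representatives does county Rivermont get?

Total 158599; standard divisor 158599/23 ≈ 6895.609.
Standard quotas: Oakdale 13.4307, Rivermont 6.7030, Pinehurst 2.8663.
Lower quotas: Oakdale 13, Rivermont 6, Pinehurst 2 (sum 21, leaving 2 seats).
Remainders in descending order: Pinehurst 0.8663, Rivermont 0.7030, Oakdale 0.4307.
The surplus seats go to Pinehurst, Rivermont.
Rivermont receives 7.

7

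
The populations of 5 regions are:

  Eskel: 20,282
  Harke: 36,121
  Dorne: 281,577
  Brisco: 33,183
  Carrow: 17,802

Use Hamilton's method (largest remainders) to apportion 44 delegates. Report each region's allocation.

Eskel=2; Harke=4; Dorne=32; Brisco=4; Carrow=2

Total 388965; standard divisor 388965/44 ≈ 8840.114.
Standard quotas: Eskel 2.2943, Harke 4.0860, Dorne 31.8522, Brisco 3.7537, Carrow 2.0138.
Lower quotas: Eskel 2, Harke 4, Dorne 31, Brisco 3, Carrow 2 (sum 42, leaving 2 seats).
Remainders in descending order: Dorne 0.8522, Brisco 0.7537, Eskel 0.2943, Harke 0.0860, Carrow 0.0138.
The surplus seats go to Dorne, Brisco.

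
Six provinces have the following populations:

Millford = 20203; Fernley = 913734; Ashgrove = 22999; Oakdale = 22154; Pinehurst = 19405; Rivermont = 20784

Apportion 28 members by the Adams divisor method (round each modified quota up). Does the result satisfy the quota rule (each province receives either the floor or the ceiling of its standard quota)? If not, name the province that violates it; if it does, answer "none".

Fernley

Standard quotas: Millford 0.555, Fernley 25.101, Ashgrove 0.632, Oakdale 0.609, Pinehurst 0.533, Rivermont 0.571.
Adams allocation: Millford 1, Fernley 23, Ashgrove 1, Oakdale 1, Pinehurst 1, Rivermont 1.
Fernley has quota 25.101 (lower 25, upper 26) but receives 23 — outside the quota interval.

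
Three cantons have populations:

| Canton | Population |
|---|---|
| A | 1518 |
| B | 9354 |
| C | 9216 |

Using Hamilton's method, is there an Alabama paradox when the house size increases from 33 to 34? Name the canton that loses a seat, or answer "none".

At 33 seats: A 3, B 15, C 15.
At 34 seats: A 2, B 16, C 16.
A drops from 3 to 2.

A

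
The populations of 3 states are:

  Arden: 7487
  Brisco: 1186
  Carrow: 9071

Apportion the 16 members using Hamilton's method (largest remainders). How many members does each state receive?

Standard divisor: 17744 ÷ 16 = 1109.
Standard quotas: Arden 6.7511, Brisco 1.0694, Carrow 8.1794.
Lower quotas: Arden 6, Brisco 1, Carrow 8 (sum 15, leaving 1 seat).
Remainders in descending order: Arden 0.7511, Carrow 0.1794, Brisco 0.0694.
The surplus seat goes to Arden.

Arden 7, Brisco 1, Carrow 8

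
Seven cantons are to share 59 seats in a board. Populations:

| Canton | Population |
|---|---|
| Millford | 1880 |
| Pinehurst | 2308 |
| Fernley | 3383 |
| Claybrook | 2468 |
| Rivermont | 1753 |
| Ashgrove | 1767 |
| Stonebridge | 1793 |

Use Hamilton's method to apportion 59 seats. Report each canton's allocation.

Millford=7, Pinehurst=9, Fernley=13, Claybrook=9, Rivermont=7, Ashgrove=7, Stonebridge=7

The standard divisor is 15352/59 ≈ 260.203.
Standard quotas: Millford 7.225, Pinehurst 8.870, Fernley 13.001, Claybrook 9.485, Rivermont 6.737, Ashgrove 6.791, Stonebridge 6.891.
Lower quotas: Millford 7, Pinehurst 8, Fernley 13, Claybrook 9, Rivermont 6, Ashgrove 6, Stonebridge 6 (sum 55, leaving 4 seats).
Remainders in descending order: Stonebridge 0.891, Pinehurst 0.870, Ashgrove 0.791, Rivermont 0.737, Claybrook 0.485, Millford 0.225, Fernley 0.001.
The surplus seats go to Stonebridge, Pinehurst, Ashgrove, Rivermont.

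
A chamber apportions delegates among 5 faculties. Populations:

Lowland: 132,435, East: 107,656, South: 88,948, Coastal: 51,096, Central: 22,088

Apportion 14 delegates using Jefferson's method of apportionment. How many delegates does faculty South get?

Standard divisor 402223/14 ≈ 28730.214; standard quotas: Lowland 4.610, East 3.747, South 3.096, Coastal 1.778, Central 0.769.
Rounding down gives 4, 3, 3, 1, 0 = 11 seats, so the divisor must be adjusted.
With modified divisor 23900: modified quotas Lowland 5.541, East 4.504, South 3.722, Coastal 2.138, Central 0.924.
Rounding down: Lowland 5, East 4, South 3, Coastal 2, Central 0 (total 14).
South receives 3.

3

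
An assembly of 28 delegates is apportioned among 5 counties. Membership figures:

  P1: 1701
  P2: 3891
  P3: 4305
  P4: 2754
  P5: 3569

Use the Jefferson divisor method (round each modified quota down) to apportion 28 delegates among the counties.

P1=3, P2=7, P3=7, P4=5, P5=6

Standard divisor 16220/28 ≈ 579.286; standard quotas: P1 2.936, P2 6.717, P3 7.432, P4 4.754, P5 6.161.
Rounding down gives 2, 6, 7, 4, 6 = 25 seats, so the divisor must be adjusted.
With modified divisor 540: modified quotas P1 3.150, P2 7.206, P3 7.972, P4 5.100, P5 6.609.
Rounding down: P1 3, P2 7, P3 7, P4 5, P5 6 (total 28).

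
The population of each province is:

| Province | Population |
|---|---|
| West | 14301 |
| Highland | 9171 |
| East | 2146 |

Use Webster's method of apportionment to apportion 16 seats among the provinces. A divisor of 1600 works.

West: 9, Highland: 6, East: 1

With modified divisor 1600: modified quotas West 8.938, Highland 5.732, East 1.341.
Rounding to the nearest integer: West 9, Highland 6, East 1 (total 16).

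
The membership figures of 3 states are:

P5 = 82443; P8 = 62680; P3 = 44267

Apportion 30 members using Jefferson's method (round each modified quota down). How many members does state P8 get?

10

Standard divisor 189390/30 ≈ 6313; standard quotas: P5 13.059, P8 9.929, P3 7.012.
Rounding down gives 13, 9, 7 = 29 seats, so the divisor must be adjusted.
With modified divisor 6100: modified quotas P5 13.515, P8 10.275, P3 7.257.
Rounding down: P5 13, P8 10, P3 7 (total 30).
P8 receives 10.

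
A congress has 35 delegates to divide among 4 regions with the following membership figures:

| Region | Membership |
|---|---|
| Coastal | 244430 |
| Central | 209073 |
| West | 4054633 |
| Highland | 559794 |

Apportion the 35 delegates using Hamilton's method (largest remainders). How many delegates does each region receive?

Standard divisor: 5067930 ÷ 35 = 144798.
Standard quotas: Coastal 1.6881, Central 1.4439, West 28.0020, Highland 3.8660.
Lower quotas: Coastal 1, Central 1, West 28, Highland 3 (sum 33, leaving 2 seats).
Remainders in descending order: Highland 0.8660, Coastal 0.6881, Central 0.4439, West 0.0020.
Largest remainders: Highland, Coastal receive the extra seats.

Coastal: 2; Central: 1; West: 28; Highland: 4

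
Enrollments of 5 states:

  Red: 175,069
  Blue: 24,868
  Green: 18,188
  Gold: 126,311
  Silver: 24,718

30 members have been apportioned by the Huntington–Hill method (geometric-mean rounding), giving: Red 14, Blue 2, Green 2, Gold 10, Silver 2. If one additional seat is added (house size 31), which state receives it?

Priority for the next seat is population ÷ (√(s·(s+1))).
Priorities: Red 12080.909, Blue 10152.318, Green 7425.220, Gold 12043.281, Silver 10091.081.
Highest priority: Red.

Red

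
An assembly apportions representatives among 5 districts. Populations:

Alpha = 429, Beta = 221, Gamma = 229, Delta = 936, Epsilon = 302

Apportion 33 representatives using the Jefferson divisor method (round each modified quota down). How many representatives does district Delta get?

Standard divisor 2117/33 ≈ 64.152; standard quotas: Alpha 6.687, Beta 3.445, Gamma 3.570, Delta 14.590, Epsilon 4.708.
Rounding down gives 6, 3, 3, 14, 4 = 30 seats, so the divisor must be adjusted.
With modified divisor 60: modified quotas Alpha 7.150, Beta 3.683, Gamma 3.817, Delta 15.600, Epsilon 5.033.
Rounding down: Alpha 7, Beta 3, Gamma 3, Delta 15, Epsilon 5 (total 33).
Delta receives 15.

15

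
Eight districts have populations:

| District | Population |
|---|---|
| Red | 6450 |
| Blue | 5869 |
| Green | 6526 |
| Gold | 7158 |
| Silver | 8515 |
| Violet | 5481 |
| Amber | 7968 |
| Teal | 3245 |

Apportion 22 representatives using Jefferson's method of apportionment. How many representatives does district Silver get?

4

Standard divisor 51212/22 ≈ 2327.818; standard quotas: Red 2.771, Blue 2.521, Green 2.803, Gold 3.075, Silver 3.658, Violet 2.355, Amber 3.423, Teal 1.394.
Rounding down gives 2, 2, 2, 3, 3, 2, 3, 1 = 18 seats, so the divisor must be adjusted.
With modified divisor 1970: modified quotas Red 3.274, Blue 2.979, Green 3.313, Gold 3.634, Silver 4.322, Violet 2.782, Amber 4.045, Teal 1.647.
Rounding down: Red 3, Blue 2, Green 3, Gold 3, Silver 4, Violet 2, Amber 4, Teal 1 (total 22).
Silver receives 4.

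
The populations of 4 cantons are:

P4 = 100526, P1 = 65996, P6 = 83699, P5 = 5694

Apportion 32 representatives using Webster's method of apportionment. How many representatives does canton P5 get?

1

Standard divisor 255915/32 ≈ 7997.344; standard quotas: P4 12.570, P1 8.252, P6 10.466, P5 0.712.
Rounding to the nearest integer gives P4 13, P1 8, P6 10, P5 1 — total 32, matching the house size, so no adjustment is needed.
P5 receives 1.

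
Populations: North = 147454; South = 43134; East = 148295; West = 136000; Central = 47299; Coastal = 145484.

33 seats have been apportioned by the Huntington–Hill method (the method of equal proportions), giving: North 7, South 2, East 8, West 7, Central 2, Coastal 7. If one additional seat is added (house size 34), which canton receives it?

North

Priority for the next seat is population ÷ (√(s·(s+1))).
Priorities: North 19704.370, South 17609.382, East 17476.733, West 18173.764, Central 19309.736, Coastal 19441.117.
Highest priority: North.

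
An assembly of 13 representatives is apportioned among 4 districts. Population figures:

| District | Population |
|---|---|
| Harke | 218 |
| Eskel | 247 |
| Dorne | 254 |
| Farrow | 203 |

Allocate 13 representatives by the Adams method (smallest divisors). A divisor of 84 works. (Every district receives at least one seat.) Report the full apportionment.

Harke 3, Eskel 3, Dorne 4, Farrow 3

With modified divisor 84: modified quotas Harke 2.595, Eskel 2.940, Dorne 3.024, Farrow 2.417.
Rounding up: Harke 3, Eskel 3, Dorne 4, Farrow 3 (total 13).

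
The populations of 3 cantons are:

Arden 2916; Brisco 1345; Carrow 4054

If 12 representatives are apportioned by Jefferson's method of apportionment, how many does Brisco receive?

Standard divisor 8315/12 ≈ 692.917; standard quotas: Arden 4.208, Brisco 1.941, Carrow 5.851.
Rounding down gives 4, 1, 5 = 10 seats, so the divisor must be adjusted.
With modified divisor 600: modified quotas Arden 4.860, Brisco 2.242, Carrow 6.757.
Rounding down: Arden 4, Brisco 2, Carrow 6 (total 12).
Brisco receives 2.

2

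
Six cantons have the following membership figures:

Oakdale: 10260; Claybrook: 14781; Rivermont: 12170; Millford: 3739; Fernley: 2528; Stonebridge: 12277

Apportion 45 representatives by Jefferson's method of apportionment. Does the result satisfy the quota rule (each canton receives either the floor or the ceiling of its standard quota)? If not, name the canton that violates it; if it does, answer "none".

none

Standard quotas: Oakdale 8.281, Claybrook 11.930, Rivermont 9.822, Millford 3.018, Fernley 2.040, Stonebridge 9.909.
Jefferson allocation: Oakdale 8, Claybrook 12, Rivermont 10, Millford 3, Fernley 2, Stonebridge 10.
Every allocation lies between the lower and upper quota.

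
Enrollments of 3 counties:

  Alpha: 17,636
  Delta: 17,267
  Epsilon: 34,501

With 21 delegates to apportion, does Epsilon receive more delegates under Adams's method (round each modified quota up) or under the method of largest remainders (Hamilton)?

Adams: Alpha 6, Delta 5, Epsilon 10.
Hamilton: Alpha 5, Delta 5, Epsilon 11.
Epsilon gets 10 under Adams and 11 under Hamilton.

Hamilton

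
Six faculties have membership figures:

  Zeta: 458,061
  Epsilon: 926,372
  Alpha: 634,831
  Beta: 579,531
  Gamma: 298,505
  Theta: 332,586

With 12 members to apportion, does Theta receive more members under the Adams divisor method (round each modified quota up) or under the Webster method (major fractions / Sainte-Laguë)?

Adams

Adams: Zeta 2, Epsilon 3, Alpha 2, Beta 2, Gamma 1, Theta 2.
Webster: Zeta 2, Epsilon 4, Alpha 2, Beta 2, Gamma 1, Theta 1.
Theta gets 2 under Adams and 1 under Webster.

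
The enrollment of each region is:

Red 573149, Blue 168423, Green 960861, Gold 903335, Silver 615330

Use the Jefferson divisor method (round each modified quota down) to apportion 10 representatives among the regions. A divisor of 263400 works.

Red: 2; Blue: 0; Green: 3; Gold: 3; Silver: 2

With modified divisor 263400: modified quotas Red 2.176, Blue 0.639, Green 3.648, Gold 3.430, Silver 2.336.
Rounding down: Red 2, Blue 0, Green 3, Gold 3, Silver 2 (total 10).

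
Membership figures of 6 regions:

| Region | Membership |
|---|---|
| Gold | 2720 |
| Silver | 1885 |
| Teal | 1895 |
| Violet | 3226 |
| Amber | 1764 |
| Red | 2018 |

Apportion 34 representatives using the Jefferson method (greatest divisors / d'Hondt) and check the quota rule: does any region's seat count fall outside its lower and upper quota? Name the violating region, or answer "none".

none

Standard quotas: Gold 6.846, Silver 4.745, Teal 4.770, Violet 8.120, Amber 4.440, Red 5.079.
Jefferson allocation: Gold 7, Silver 5, Teal 5, Violet 8, Amber 4, Red 5.
Every allocation lies between the lower and upper quota.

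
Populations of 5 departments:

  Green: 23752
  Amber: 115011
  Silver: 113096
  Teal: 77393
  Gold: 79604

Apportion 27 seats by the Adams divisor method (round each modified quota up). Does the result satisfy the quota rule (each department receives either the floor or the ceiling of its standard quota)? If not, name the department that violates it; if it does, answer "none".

none

Standard quotas: Green 1.569, Amber 7.595, Silver 7.469, Teal 5.111, Gold 5.257.
Adams allocation: Green 2, Amber 8, Silver 7, Teal 5, Gold 5.
Every allocation lies between the lower and upper quota.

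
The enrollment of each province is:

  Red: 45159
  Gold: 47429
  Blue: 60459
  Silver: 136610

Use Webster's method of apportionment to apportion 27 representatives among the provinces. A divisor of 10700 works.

Red: 4, Gold: 4, Blue: 6, Silver: 13

With modified divisor 10700: modified quotas Red 4.220, Gold 4.433, Blue 5.650, Silver 12.767.
Rounding to the nearest integer: Red 4, Gold 4, Blue 6, Silver 13 (total 27).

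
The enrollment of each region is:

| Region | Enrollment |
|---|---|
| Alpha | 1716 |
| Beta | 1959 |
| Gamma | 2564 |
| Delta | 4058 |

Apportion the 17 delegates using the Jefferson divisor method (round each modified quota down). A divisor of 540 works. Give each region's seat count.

With modified divisor 540: modified quotas Alpha 3.178, Beta 3.628, Gamma 4.748, Delta 7.515.
Rounding down: Alpha 3, Beta 3, Gamma 4, Delta 7 (total 17).

Alpha 3; Beta 3; Gamma 4; Delta 7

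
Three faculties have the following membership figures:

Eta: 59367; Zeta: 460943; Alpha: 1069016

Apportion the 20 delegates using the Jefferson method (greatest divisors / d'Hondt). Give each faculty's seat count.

Standard divisor 1589326/20 ≈ 79466.3; standard quotas: Eta 0.747, Zeta 5.800, Alpha 13.452.
Rounding down gives 0, 5, 13 = 18 seats, so the divisor must be adjusted.
With modified divisor 73800: modified quotas Eta 0.804, Zeta 6.246, Alpha 14.485.
Rounding down: Eta 0, Zeta 6, Alpha 14 (total 20).

Eta 0; Zeta 6; Alpha 14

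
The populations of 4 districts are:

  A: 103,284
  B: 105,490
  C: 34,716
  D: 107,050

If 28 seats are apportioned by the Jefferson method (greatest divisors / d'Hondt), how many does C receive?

2

Standard divisor 350540/28 ≈ 12519.286; standard quotas: A 8.250, B 8.426, C 2.773, D 8.551.
Rounding down gives 8, 8, 2, 8 = 26 seats, so the divisor must be adjusted.
With modified divisor 11650: modified quotas A 8.866, B 9.055, C 2.980, D 9.189.
Rounding down: A 8, B 9, C 2, D 9 (total 28).
C receives 2.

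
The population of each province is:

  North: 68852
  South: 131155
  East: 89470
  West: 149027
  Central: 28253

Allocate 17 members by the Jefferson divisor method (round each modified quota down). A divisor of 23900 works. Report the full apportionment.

North 2, South 5, East 3, West 6, Central 1

With modified divisor 23900: modified quotas North 2.881, South 5.488, East 3.744, West 6.235, Central 1.182.
Rounding down: North 2, South 5, East 3, West 6, Central 1 (total 17).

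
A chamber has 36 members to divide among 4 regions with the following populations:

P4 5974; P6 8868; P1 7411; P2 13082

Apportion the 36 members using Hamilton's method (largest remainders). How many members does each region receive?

P4=6, P6=9, P1=8, P2=13

Standard divisor: 35335 ÷ 36 ≈ 981.528.
Standard quotas: P4 6.0864, P6 9.0349, P1 7.5505, P2 13.3282.
Lower quotas: P4 6, P6 9, P1 7, P2 13 (sum 35, leaving 1 seat).
Remainders in descending order: P1 0.5505, P2 0.3282, P4 0.0864, P6 0.0349.
The surplus seat goes to P1.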